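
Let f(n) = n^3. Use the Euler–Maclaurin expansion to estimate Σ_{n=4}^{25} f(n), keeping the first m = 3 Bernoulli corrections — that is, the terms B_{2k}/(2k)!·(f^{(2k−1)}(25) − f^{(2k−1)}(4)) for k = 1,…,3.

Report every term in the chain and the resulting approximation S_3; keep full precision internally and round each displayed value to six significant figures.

S_3 ≈ 105589

∫_4^25 x^3 dx evaluates to 97592.2.
Boundary: ½(f(4) + f(25)) = ½(64.0000 + 15625.0) = 7844.50.
Integral + boundary = 105437.
k=1: B_{2}/(2)! × [f^{(1)}(25) − f^{(1)}(4)] = 1/12 × (1875.00 − 48.0000) = 152.250.
Partial sum through k=1: 105589.
k=2: B_{4}/(4)! × [f^{(3)}(25) − f^{(3)}(4)] = −1/720 × (6.00000 − 6.00000) = 0.00000.
Partial sum through k=2: 105589.
k=3: B_{6}/(6)! × [f^{(5)}(25) − f^{(5)}(4)] = 1/30240 × (0.00000 − 0.00000) = 0.00000.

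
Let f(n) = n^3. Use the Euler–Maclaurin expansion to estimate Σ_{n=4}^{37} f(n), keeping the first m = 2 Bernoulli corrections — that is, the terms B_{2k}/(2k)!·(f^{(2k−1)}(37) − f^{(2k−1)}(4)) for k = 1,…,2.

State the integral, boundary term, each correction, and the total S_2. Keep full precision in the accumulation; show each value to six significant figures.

∫_4^37 x^3 dx evaluates to 468476.
Boundary: ½(f(4) + f(37)) = ½(64.0000 + 50653.0) = 25358.5.
Integral + boundary = 493835.
k=1: B_{2}/(2)! × [f^{(1)}(37) − f^{(1)}(4)] = 1/12 × (4107.00 − 48.0000) = 338.250.
After k=1: 494173.
k=2: B_{4}/(4)! × [f^{(3)}(37) − f^{(3)}(4)] = −1/720 × (6.00000 − 6.00000) = 0.00000.

S_2 ≈ 494173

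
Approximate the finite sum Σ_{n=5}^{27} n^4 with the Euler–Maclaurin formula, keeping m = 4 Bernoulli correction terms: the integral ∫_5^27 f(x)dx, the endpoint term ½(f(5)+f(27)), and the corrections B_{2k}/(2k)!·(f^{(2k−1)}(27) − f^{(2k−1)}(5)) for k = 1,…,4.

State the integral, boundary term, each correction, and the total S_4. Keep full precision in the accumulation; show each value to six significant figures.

S_4 ≈ 3.14171e+06

∫_5^27 x^4 dx evaluates to 2.86916e+06.
½[f(5) + f(27)] = ½[625.000 + 531441] = 266033.
Integral + boundary = 3.13519e+06.
Order-1 term: 1/12 · (78732.0 − 500.000) = 6519.33.
Partial sum through k=1: 3.14171e+06.
Order-2 term: −1/720 · (648.000 − 120.000) = -0.733333.
Partial sum through k=2: 3.14171e+06.
Order-3 term: 1/30240 · (0.00000 − 0.00000) = 0.00000.
Partial sum through k=3: 3.14171e+06.
Order-4 term: −1/1209600 · (0.00000 − 0.00000) = 0.00000.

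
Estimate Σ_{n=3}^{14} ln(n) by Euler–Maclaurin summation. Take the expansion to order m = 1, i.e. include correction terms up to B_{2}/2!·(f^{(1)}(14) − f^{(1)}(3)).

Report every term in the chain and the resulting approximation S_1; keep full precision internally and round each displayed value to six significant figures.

Integral: ∫_3^14 ln(x) dx = 22.6510.
Endpoint term: (f(3) + f(14))/2 = (1.09861 + 2.63906)/2 = 1.86883.
So far: 24.5198.
k=1: B_{2}/(2)! × [f^{(1)}(14) − f^{(1)}(3)] = 1/12 × (0.0714286 − 0.333333) = -0.0218254.

S_1 ≈ 24.4980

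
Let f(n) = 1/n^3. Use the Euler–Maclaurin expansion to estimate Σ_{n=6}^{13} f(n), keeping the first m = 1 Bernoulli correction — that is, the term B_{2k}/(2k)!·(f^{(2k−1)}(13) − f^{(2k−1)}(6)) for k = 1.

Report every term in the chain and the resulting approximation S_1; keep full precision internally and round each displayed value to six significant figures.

S_1 ≈ 0.0136569

Integral: ∫_6^13 1/x^3 dx = 0.0109303.
½[f(6) + f(13)] = ½[0.00462963 + 0.000455166] = 0.00254240.
Integral + boundary = 0.0134727.
k=1: B_{2}/(2)! × [f^{(1)}(13) − f^{(1)}(6)] = 1/12 × (-0.000105038 − (-0.00231481)) = 0.000184148.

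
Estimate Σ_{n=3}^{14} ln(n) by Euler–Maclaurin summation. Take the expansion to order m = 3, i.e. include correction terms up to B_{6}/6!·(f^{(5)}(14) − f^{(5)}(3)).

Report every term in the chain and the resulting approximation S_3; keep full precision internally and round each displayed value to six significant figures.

S_3 ≈ 24.4981

The integral term ∫_3^14 ln(x) dx = 22.6510.
Boundary: ½(f(3) + f(14)) = ½(1.09861 + 2.63906) = 1.86883.
So far: 24.5198.
Correction k=1: B_{2}/2! · (f^{(1)}(14) − f^{(1)}(3)) = 1/12 · (0.0714286 − 0.333333) = -0.0218254.
After k=1: 24.4980.
Correction k=2: B_{4}/4! · (f^{(3)}(14) − f^{(3)}(3)) = −1/720 · (0.000728863 − 0.0740741) = 0.000101868.
After k=2: 24.4981.
Correction k=3: B_{6}/6! · (f^{(5)}(14) − f^{(5)}(3)) = 1/30240 · (4.46243e-05 − 0.0987654) = -3.26458e-06.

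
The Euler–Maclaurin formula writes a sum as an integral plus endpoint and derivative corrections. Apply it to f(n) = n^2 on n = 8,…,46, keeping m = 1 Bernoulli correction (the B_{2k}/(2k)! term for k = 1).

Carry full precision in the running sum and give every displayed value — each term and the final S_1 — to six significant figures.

Integral: ∫_8^46 x^2 dx = 32274.7.
Boundary: ½(f(8) + f(46)) = ½(64.0000 + 2116.00) = 1090.00.
Running total after boundary: 33364.7.
Order-1 term: 1/12 · (92.0000 − 16.0000) = 6.33333.

S_1 ≈ 33371.0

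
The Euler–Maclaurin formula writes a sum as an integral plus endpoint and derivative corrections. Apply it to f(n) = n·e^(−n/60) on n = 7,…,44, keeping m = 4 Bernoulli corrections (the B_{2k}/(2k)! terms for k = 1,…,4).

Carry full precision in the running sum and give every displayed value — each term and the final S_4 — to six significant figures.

S_4 ≈ 593.846

The integral term ∫_7^44 x·e^(−x/60) dx = 580.220.
Boundary: ½(f(7) + f(44)) = ½(6.22917 + 21.1334) = 13.6813.
So far: 593.901.
Correction k=1: B_{2}/2! · (f^{(1)}(44) − f^{(1)}(7)) = 1/12 · (0.128081 − 0.786062) = -0.0548317.
Running total after k=1: 593.846.
Correction k=2: B_{4}/4! · (f^{(3)}(44) − f^{(3)}(7)) = −1/720 · (0.000302414 − 0.000712729) = 5.69882e-07.
Running total after k=2: 593.846.
Correction k=3: B_{6}/6! · (f^{(5)}(44) − f^{(5)}(7)) = 1/30240 · (1.58125e-07 − 3.35308e-07) = -5.85921e-12.
Running total after k=3: 593.846.
Correction k=4: B_{8}/8! · (f^{(7)}(44) − f^{(7)}(7)) = −1/1209600 · (6.45129e-11 − 1.31288e-10) = 5.52039e-17.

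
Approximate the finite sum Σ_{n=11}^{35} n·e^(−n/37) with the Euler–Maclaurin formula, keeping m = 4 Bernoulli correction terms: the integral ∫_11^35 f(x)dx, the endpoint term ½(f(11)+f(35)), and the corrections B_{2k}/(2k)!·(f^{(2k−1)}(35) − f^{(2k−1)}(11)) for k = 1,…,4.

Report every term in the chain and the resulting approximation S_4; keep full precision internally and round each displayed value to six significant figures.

Integral: ∫_11^35 x·e^(−x/37) dx = 284.791.
Boundary: ½(f(11) + f(35)) = ½(8.17105 + 13.5909) = 10.8810.
Running total after boundary: 295.672.
Correction k=1: B_{2}/2! · (f^{(1)}(35) − f^{(1)}(11)) = 1/12 · (0.0209898 − 0.521984) = -0.0417495.
After k=1: 295.630.
Correction k=2: B_{4}/4! · (f^{(3)}(35) − f^{(3)}(11)) = −1/720 · (0.000582625 − 0.00146649) = 1.22760e-06.
After k=2: 295.630.
Correction k=3: B_{6}/6! · (f^{(5)}(35) − f^{(5)}(11)) = 1/30240 · (8.39970e-07 − 1.86391e-06) = -3.38606e-11.
After k=3: 295.630.
Correction k=4: B_{8}/8! · (f^{(7)}(35) − f^{(7)}(11)) = −1/1209600 · (9.16256e-10 − 1.94055e-09) = 8.46805e-16.

S_4 ≈ 295.630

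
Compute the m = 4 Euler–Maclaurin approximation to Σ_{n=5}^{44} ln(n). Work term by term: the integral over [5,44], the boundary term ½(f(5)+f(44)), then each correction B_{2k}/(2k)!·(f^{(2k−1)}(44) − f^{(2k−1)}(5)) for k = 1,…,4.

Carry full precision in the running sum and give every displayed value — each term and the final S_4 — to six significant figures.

S_4 ≈ 122.139

The integral term ∫_5^44 ln(x) dx = 119.457.
½[f(5) + f(44)] = ½[1.60944 + 3.78419] = 2.69681.
Running total after boundary: 122.154.
Correction k=1: B_{2}/2! · (f^{(1)}(44) − f^{(1)}(5)) = 1/12 · (0.0227273 − 0.200000) = -0.0147727.
Running total after k=1: 122.139.
Correction k=2: B_{4}/4! · (f^{(3)}(44) − f^{(3)}(5)) = −1/720 · (2.34786e-05 − 0.0160000) = 2.21896e-05.
Running total after k=2: 122.139.
Correction k=3: B_{6}/6! · (f^{(5)}(44) − f^{(5)}(5)) = 1/30240 · (1.45528e-07 − 0.00768000) = -2.53963e-07.
Running total after k=3: 122.139.
Correction k=4: B_{8}/8! · (f^{(7)}(44) − f^{(7)}(5)) = −1/1209600 · (2.25509e-09 − 0.00921600) = 7.61905e-09.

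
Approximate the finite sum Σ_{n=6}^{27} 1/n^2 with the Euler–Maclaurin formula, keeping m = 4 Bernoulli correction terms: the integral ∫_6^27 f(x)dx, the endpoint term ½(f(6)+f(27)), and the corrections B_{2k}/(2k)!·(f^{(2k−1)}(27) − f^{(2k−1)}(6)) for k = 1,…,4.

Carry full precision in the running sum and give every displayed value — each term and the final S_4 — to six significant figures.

S_4 ≈ 0.144963

Integral: ∫_6^27 1/x^2 dx = 0.129630.
Endpoint term: (f(6) + f(27))/2 = (0.0277778 + 0.00137174)/2 = 0.0145748.
Running total after boundary: 0.144204.
Order-1 term: 1/12 · (-0.000101611 − (-0.00925926)) = 0.000763137.
Running total after k=1: 0.144968.
Order-2 term: −1/720 · (-1.67260e-06 − (-0.00308642)) = -4.28437e-06.
Running total after k=2: 0.144963.
Order-3 term: 1/30240 · (-6.88313e-08 − (-0.00257202)) = 8.50512e-08.
Running total after k=3: 0.144963.
Order-4 term: −1/1209600 · (-5.28745e-09 − (-0.00400091)) = -3.30763e-09.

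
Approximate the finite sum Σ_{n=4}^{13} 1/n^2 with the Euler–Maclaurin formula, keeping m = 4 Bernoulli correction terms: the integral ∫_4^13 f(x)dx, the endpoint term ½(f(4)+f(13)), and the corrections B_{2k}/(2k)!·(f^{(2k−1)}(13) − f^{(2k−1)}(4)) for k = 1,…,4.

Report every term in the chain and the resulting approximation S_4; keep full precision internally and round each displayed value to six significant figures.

S_4 ≈ 0.209783

Integral: ∫_4^13 1/x^2 dx = 0.173077.
Endpoint term: (f(4) + f(13))/2 = (0.0625000 + 0.00591716)/2 = 0.0342086.
So far: 0.207286.
k=1: B_{2}/(2)! × [f^{(1)}(13) − f^{(1)}(4)] = 1/12 × (-0.000910332 − (-0.0312500)) = 0.00252831.
After k=1: 0.209814.
k=2: B_{4}/(4)! × [f^{(3)}(13) − f^{(3)}(4)] = −1/720 × (-6.46390e-05 − (-0.0234375)) = -3.24623e-05.
After k=2: 0.209781.
k=3: B_{6}/(6)! × [f^{(5)}(13) − f^{(5)}(4)] = 1/30240 × (-1.14744e-05 − (-0.0439453)) = 1.45284e-06.
After k=3: 0.209783.
k=4: B_{8}/(8)! × [f^{(7)}(13) − f^{(7)}(4)] = −1/1209600 × (-3.80216e-06 − (-0.153809)) = -1.27153e-07.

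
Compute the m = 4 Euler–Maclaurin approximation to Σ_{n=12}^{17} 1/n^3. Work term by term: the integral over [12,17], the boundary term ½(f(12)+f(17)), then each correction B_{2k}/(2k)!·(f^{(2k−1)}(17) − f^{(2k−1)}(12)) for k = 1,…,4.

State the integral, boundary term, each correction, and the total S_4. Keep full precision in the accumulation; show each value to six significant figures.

S_4 ≈ 0.00214228

Integral: ∫_12^17 1/x^3 dx = 0.00174212.
½[f(12) + f(17)] = ½[0.000578704 + 0.000203542] = 0.000391123.
Running total after boundary: 0.00213324.
Order-1 term: 1/12 · (-3.59191e-05 − (-0.000144676)) = 9.06307e-06.
After k=1: 0.00214230.
Order-2 term: −1/720 · (-2.48575e-06 − (-2.00939e-05)) = -2.44557e-08.
After k=2: 0.00214228.
Order-3 term: 1/30240 · (-3.61251e-07 − (-5.86071e-06)) = 1.81861e-10.
After k=3: 0.00214228.
Order-4 term: −1/1209600 · (-9.00003e-08 − (-2.93036e-06)) = -2.34818e-12.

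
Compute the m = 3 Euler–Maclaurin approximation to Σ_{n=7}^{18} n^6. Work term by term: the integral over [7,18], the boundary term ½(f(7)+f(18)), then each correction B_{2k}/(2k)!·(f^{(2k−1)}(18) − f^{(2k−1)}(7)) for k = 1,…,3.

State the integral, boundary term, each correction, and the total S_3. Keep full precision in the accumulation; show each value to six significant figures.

The integral term ∫_7^18 x^6 dx = 8.73424e+07.
½[f(7) + f(18)] = ½[117649 + 3.40122e+07] = 1.70649e+07.
So far: 1.04407e+08.
k=1: B_{2}/(2)! × [f^{(1)}(18) − f^{(1)}(7)] = 1/12 × (1.13374e+07 − 100842) = 936380.
After k=1: 1.05344e+08.
k=2: B_{4}/(4)! × [f^{(3)}(18) − f^{(3)}(7)] = −1/720 × (699840 − 41160.0) = -914.833.
After k=2: 1.05343e+08.
k=3: B_{6}/(6)! × [f^{(5)}(18) − f^{(5)}(7)] = 1/30240 × (12960.0 − 5040.00) = 0.261905.

S_3 ≈ 1.05343e+08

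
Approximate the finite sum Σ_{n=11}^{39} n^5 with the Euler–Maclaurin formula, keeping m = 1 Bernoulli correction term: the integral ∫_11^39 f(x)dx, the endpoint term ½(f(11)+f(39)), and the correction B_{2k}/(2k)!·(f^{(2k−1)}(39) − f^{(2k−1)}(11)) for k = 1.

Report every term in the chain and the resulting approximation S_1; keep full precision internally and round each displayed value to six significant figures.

S_1 ≈ 6.32312e+08

Integral: ∫_11^39 x^5 dx = 5.86162e+08.
½[f(11) + f(39)] = ½[161051 + 9.02242e+07] = 4.51926e+07.
So far: 6.31355e+08.
Correction k=1: B_{2}/2! · (f^{(1)}(39) − f^{(1)}(11)) = 1/12 · (1.15672e+07 − 73205.0) = 957833.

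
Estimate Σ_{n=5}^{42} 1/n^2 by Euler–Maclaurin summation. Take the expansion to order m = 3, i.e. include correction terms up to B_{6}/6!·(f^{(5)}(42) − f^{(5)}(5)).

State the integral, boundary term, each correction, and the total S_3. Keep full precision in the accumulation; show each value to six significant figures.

Integral: ∫_5^42 1/x^2 dx = 0.176190.
Boundary: ½(f(5) + f(42)) = ½(0.0400000 + 0.000566893) = 0.0202834.
Running total after boundary: 0.196474.
Order-1 term: 1/12 · (-2.69949e-05 − (-0.0160000)) = 0.00133108.
Partial sum through k=1: 0.197805.
Order-2 term: −1/720 · (-1.83639e-07 − (-0.00768000)) = -1.06664e-05.
Partial sum through k=2: 0.197794.
Order-3 term: 1/30240 · (-3.12311e-09 − (-0.00921600)) = 3.04762e-07.

S_3 ≈ 0.197795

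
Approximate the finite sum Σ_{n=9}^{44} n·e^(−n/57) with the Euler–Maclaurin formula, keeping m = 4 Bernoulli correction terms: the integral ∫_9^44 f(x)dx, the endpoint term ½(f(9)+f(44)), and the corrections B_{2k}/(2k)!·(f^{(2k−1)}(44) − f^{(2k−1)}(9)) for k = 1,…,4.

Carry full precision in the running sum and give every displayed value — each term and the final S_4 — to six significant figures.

S_4 ≈ 566.052

The integral term ∫_9^44 x·e^(−x/57) dx = 552.094.
Boundary: ½(f(9) + f(44)) = ½(7.68546 + 20.3333) = 14.0094.
Integral + boundary = 566.103.
k=1: B_{2}/(2)! × [f^{(1)}(44) − f^{(1)}(9)] = 1/12 × (0.105396 − 0.719107) = -0.0511426.
After k=1: 566.052.
k=2: B_{4}/(4)! × [f^{(3)}(44) − f^{(3)}(9)] = −1/720 × (0.000316909 − 0.000746995) = 5.97342e-07.
After k=2: 566.052.
k=3: B_{6}/(6)! × [f^{(5)}(44) − f^{(5)}(9)] = 1/30240 × (1.85096e-07 − 3.91708e-07) = -6.83238e-12.
After k=3: 566.052.
k=4: B_{8}/(8)! × [f^{(7)}(44) − f^{(7)}(9)] = −1/1209600 × (8.39188e-11 − 1.70360e-10) = 7.14627e-17.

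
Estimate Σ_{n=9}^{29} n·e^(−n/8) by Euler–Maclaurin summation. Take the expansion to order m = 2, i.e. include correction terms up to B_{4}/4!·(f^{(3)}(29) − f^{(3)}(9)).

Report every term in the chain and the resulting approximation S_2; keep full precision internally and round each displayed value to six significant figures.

S_2 ≈ 38.1095

Integral: ∫_9^29 x·e^(−x/8) dx = 36.2646.
Boundary: ½(f(9) + f(29)) = ½(2.92187 + 0.772824) = 1.84735.
Integral + boundary = 38.1120.
k=1: B_{2}/(2)! × [f^{(1)}(29) − f^{(1)}(9)] = 1/12 × (-0.0699539 − (-0.0405816)) = -0.00244769.
Partial sum through k=1: 38.1095.
k=2: B_{4}/(4)! × [f^{(3)}(29) − f^{(3)}(9)] = −1/720 × (-0.000260245 − 0.00951130) = 1.35716e-05.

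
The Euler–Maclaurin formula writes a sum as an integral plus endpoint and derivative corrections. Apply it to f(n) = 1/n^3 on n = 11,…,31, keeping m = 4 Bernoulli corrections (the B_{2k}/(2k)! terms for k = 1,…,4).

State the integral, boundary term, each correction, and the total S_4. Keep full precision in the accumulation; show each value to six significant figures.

Integral: ∫_11^31 1/x^3 dx = 0.00361194.
Endpoint term: (f(11) + f(31))/2 = (0.000751315 + 3.35672e-05)/2 = 0.000392441.
So far: 0.00400438.
Order-1 term: 1/12 · (-3.24844e-06 − (-0.000204904)) = 1.68046e-05.
After k=1: 0.00402119.
Order-2 term: −1/720 · (-6.76054e-08 − (-3.38684e-05)) = -4.69456e-08.
After k=2: 0.00402114.
Order-3 term: 1/30240 · (-2.95466e-09 − (-1.17560e-05)) = 3.88658e-10.
After k=3: 0.00402114.
Order-4 term: −1/1209600 · (-2.21369e-10 − (-6.99530e-06)) = -5.78297e-12.

S_4 ≈ 0.00402114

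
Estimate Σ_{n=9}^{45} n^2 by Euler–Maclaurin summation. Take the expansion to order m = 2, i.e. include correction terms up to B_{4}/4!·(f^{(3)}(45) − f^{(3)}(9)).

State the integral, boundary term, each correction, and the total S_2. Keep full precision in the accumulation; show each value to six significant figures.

The integral term ∫_9^45 x^2 dx = 30132.0.
Endpoint term: (f(9) + f(45))/2 = (81.0000 + 2025.00)/2 = 1053.00.
So far: 31185.0.
k=1: B_{2}/(2)! × [f^{(1)}(45) − f^{(1)}(9)] = 1/12 × (90.0000 − 18.0000) = 6.00000.
After k=1: 31191.0.
k=2: B_{4}/(4)! × [f^{(3)}(45) − f^{(3)}(9)] = −1/720 × (0.00000 − 0.00000) = 0.00000.

S_2 ≈ 31191.0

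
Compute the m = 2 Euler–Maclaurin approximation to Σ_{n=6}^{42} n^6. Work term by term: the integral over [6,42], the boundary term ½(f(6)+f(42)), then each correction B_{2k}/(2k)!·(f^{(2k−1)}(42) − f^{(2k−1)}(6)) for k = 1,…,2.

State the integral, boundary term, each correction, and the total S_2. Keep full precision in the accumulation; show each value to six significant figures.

The integral term ∫_6^42 x^6 dx = 3.29342e+10.
Boundary: ½(f(6) + f(42)) = ½(46656.0 + 5.48903e+09) = 2.74454e+09.
Running total after boundary: 3.56787e+10.
Order-1 term: 1/12 · (7.84147e+08 − 46656.0) = 6.53417e+07.
Running total after k=1: 3.57440e+10.
Order-2 term: −1/720 · (8.89056e+06 − 25920.0) = -12312.0.

S_2 ≈ 3.57440e+10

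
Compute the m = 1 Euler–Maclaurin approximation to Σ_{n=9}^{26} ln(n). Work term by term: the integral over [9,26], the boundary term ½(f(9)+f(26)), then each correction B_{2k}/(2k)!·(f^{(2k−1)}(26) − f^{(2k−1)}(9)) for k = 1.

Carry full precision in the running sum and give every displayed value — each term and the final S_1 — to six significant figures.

Integral: ∫_9^26 ln(x) dx = 47.9355.
½[f(9) + f(26)] = ½[2.19722 + 3.25810] = 2.72766.
Running total after boundary: 50.6631.
Order-1 term: 1/12 · (0.0384615 − 0.111111) = -0.00605413.

S_1 ≈ 50.6571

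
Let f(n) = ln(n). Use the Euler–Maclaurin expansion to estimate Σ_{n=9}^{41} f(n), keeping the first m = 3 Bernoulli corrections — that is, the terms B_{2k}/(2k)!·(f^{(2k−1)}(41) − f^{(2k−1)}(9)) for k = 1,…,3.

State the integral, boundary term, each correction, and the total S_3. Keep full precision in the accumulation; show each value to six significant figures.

Integral: ∫_9^41 ln(x) dx = 100.481.
Boundary: ½(f(9) + f(41)) = ½(2.19722 + 3.71357) = 2.95540.
So far: 103.437.
Order-1 term: 1/12 · (0.0243902 − 0.111111) = -0.00722674.
Running total after k=1: 103.430.
Order-2 term: −1/720 · (2.90187e-05 − 0.00274348) = 3.77009e-06.
Running total after k=2: 103.430.
Order-3 term: 1/30240 · (2.07153e-07 − 0.000406442) = -1.34337e-08.

S_3 ≈ 103.430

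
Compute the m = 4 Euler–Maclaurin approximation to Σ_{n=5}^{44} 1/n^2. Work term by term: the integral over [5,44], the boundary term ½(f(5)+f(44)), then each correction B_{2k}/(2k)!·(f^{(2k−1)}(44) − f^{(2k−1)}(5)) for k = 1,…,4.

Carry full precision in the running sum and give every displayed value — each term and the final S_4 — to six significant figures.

The integral term ∫_5^44 1/x^2 dx = 0.177273.
Boundary: ½(f(5) + f(44)) = ½(0.0400000 + 0.000516529) = 0.0202583.
Running total after boundary: 0.197531.
Correction k=1: B_{2}/2! · (f^{(1)}(44) − f^{(1)}(5)) = 1/12 · (-2.34786e-05 − (-0.0160000)) = 0.00133138.
Running total after k=1: 0.198862.
Correction k=2: B_{4}/4! · (f^{(3)}(44) − f^{(3)}(5)) = −1/720 · (-1.45528e-07 − (-0.00768000)) = -1.06665e-05.
Running total after k=2: 0.198852.
Correction k=3: B_{6}/6! · (f^{(5)}(44) − f^{(5)}(5)) = 1/30240 · (-2.25509e-09 − (-0.00921600)) = 3.04762e-07.
Running total after k=3: 0.198852.
Correction k=4: B_{8}/8! · (f^{(7)}(44) − f^{(7)}(5)) = −1/1209600 · (-6.52299e-11 − (-0.0206438)) = -1.70667e-08.

S_4 ≈ 0.198852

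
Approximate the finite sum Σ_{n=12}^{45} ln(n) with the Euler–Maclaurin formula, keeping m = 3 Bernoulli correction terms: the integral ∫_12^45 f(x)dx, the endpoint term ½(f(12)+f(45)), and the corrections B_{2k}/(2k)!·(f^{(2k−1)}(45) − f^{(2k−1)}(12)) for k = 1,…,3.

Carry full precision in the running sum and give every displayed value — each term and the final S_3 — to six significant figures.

∫_12^45 ln(x) dx evaluates to 108.481.
Boundary: ½(f(12) + f(45)) = ½(2.48491 + 3.80666) = 3.14578.
Integral + boundary = 111.627.
Order-1 term: 1/12 · (0.0222222 − 0.0833333) = -0.00509259.
After k=1: 111.622.
Order-2 term: −1/720 · (2.19479e-05 − 0.00115741) = 1.57703e-06.
After k=2: 111.622.
Order-3 term: 1/30240 · (1.30061e-07 − 9.64506e-05) = -3.18520e-09.

S_3 ≈ 111.622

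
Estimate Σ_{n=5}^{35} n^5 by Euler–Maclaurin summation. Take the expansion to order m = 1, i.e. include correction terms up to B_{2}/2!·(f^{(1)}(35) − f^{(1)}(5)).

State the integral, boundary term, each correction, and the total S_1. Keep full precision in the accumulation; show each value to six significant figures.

Integral: ∫_5^35 x^5 dx = 3.06375e+08.
½[f(5) + f(35)] = ½[3125.00 + 5.25219e+07] = 2.62625e+07.
Integral + boundary = 3.32638e+08.
Order-1 term: 1/12 · (7.50312e+06 − 3125.00) = 625000.

S_1 ≈ 3.33262e+08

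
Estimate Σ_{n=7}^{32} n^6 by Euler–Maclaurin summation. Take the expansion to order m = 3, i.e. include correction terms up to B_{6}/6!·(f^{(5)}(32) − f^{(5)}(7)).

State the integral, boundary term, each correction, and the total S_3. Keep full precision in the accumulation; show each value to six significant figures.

The integral term ∫_7^32 x^6 dx = 4.90842e+09.
Boundary: ½(f(7) + f(32)) = ½(117649 + 1.07374e+09) = 5.36930e+08.
Integral + boundary = 5.44535e+09.
Correction k=1: B_{2}/2! · (f^{(1)}(32) − f^{(1)}(7)) = 1/12 · (2.01327e+08 − 100842) = 1.67688e+07.
After k=1: 5.46211e+09.
Correction k=2: B_{4}/4! · (f^{(3)}(32) − f^{(3)}(7)) = −1/720 · (3.93216e+06 − 41160.0) = -5404.17.
After k=2: 5.46211e+09.
Correction k=3: B_{6}/6! · (f^{(5)}(32) − f^{(5)}(7)) = 1/30240 · (23040.0 − 5040.00) = 0.595238.

S_3 ≈ 5.46211e+09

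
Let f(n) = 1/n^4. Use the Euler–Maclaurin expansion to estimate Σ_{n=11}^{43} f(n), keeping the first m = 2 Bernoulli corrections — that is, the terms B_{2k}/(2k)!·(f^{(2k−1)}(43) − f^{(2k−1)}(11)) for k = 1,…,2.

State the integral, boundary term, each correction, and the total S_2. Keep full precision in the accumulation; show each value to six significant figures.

Integral: ∫_11^43 1/x^4 dx = 0.000246246.
Boundary: ½(f(11) + f(43)) = ½(6.83013e-05 + 2.92500e-07) = 3.42969e-05.
So far: 0.000280543.
Order-1 term: 1/12 · (-2.72093e-08 − (-2.48369e-05)) = 2.06747e-06.
Partial sum through k=1: 0.000282610.
Order-2 term: −1/720 · (-4.41471e-10 − (-6.15790e-06)) = -8.55202e-09.

S_2 ≈ 0.000282602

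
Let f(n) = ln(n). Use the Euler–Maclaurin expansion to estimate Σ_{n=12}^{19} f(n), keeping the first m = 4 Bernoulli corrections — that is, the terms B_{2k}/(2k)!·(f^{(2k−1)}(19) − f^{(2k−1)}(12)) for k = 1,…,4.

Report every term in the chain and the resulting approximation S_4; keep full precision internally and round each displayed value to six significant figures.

S_4 ≈ 21.8376

∫_12^19 ln(x) dx evaluates to 19.1255.
Boundary: ½(f(12) + f(19)) = ½(2.48491 + 2.94444) = 2.71467.
Integral + boundary = 21.8401.
Correction k=1: B_{2}/2! · (f^{(1)}(19) − f^{(1)}(12)) = 1/12 · (0.0526316 − 0.0833333) = -0.00255848.
After k=1: 21.8376.
Correction k=2: B_{4}/4! · (f^{(3)}(19) − f^{(3)}(12)) = −1/720 · (0.000291588 − 0.00115741) = 1.20253e-06.
After k=2: 21.8376.
Correction k=3: B_{6}/6! · (f^{(5)}(19) − f^{(5)}(12)) = 1/30240 · (9.69267e-06 − 9.64506e-05) = -2.86898e-09.
After k=3: 21.8376.
Correction k=4: B_{8}/8! · (f^{(7)}(19) − f^{(7)}(12)) = −1/1209600 · (8.05485e-07 − 2.00939e-05) = 1.59461e-11.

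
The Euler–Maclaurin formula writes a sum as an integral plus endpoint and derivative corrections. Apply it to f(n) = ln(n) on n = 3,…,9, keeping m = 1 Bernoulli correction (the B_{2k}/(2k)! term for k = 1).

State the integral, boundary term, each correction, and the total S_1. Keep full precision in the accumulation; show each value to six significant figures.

S_1 ≈ 12.1086

∫_3^9 ln(x) dx evaluates to 10.4792.
½[f(3) + f(9)] = ½[1.09861 + 2.19722] = 1.64792.
Integral + boundary = 12.1271.
k=1: B_{2}/(2)! × [f^{(1)}(9) − f^{(1)}(3)] = 1/12 × (0.111111 − 0.333333) = -0.0185185.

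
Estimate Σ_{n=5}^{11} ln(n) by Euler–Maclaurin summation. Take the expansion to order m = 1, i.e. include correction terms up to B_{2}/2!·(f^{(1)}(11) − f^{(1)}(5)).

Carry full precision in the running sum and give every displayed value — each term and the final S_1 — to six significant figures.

S_1 ≈ 14.3242

The integral term ∫_5^11 ln(x) dx = 12.3297.
Endpoint term: (f(5) + f(11))/2 = (1.60944 + 2.39790)/2 = 2.00367.
Running total after boundary: 14.3333.
k=1: B_{2}/(2)! × [f^{(1)}(11) − f^{(1)}(5)] = 1/12 × (0.0909091 − 0.200000) = -0.00909091.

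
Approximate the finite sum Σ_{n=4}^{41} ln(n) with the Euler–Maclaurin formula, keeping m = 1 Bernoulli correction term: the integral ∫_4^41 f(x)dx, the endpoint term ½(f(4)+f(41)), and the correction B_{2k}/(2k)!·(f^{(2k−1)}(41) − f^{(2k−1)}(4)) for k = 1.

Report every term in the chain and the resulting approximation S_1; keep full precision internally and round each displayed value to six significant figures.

S_1 ≈ 112.242

The integral term ∫_4^41 ln(x) dx = 109.711.
Boundary: ½(f(4) + f(41)) = ½(1.38629 + 3.71357) = 2.54993.
So far: 112.261.
k=1: B_{2}/(2)! × [f^{(1)}(41) − f^{(1)}(4)] = 1/12 × (0.0243902 − 0.250000) = -0.0188008.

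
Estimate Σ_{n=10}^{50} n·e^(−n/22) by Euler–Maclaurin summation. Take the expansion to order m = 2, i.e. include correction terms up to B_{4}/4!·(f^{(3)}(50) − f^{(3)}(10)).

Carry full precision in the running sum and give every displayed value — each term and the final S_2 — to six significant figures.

The integral term ∫_10^50 x·e^(−x/22) dx = 283.654.
½[f(10) + f(50)] = ½[6.34736 + 5.15154] = 5.74945.
Running total after boundary: 289.403.
Correction k=1: B_{2}/2! · (f^{(1)}(50) − f^{(1)}(10)) = 1/12 · (-0.131130 − 0.346220) = -0.0397792.
Partial sum through k=1: 289.363.
Correction k=2: B_{4}/4! · (f^{(3)}(50) − f^{(3)}(10)) = −1/720 · (0.000154817 − 0.00333821) = 4.42138e-06.

S_2 ≈ 289.363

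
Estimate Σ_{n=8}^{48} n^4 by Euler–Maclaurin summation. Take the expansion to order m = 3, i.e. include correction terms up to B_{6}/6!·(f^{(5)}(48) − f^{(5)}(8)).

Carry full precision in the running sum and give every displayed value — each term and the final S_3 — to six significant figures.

S_3 ≈ 5.36472e+07

∫_8^48 x^4 dx evaluates to 5.09542e+07.
½[f(8) + f(48)] = ½[4096.00 + 5.30842e+06] = 2.65626e+06.
So far: 5.36105e+07.
k=1: B_{2}/(2)! × [f^{(1)}(48) − f^{(1)}(8)] = 1/12 × (442368 − 2048.00) = 36693.3.
Partial sum through k=1: 5.36472e+07.
k=2: B_{4}/(4)! × [f^{(3)}(48) − f^{(3)}(8)] = −1/720 × (1152.00 − 192.000) = -1.33333.
Partial sum through k=2: 5.36472e+07.
k=3: B_{6}/(6)! × [f^{(5)}(48) − f^{(5)}(8)] = 1/30240 × (0.00000 − 0.00000) = 0.00000.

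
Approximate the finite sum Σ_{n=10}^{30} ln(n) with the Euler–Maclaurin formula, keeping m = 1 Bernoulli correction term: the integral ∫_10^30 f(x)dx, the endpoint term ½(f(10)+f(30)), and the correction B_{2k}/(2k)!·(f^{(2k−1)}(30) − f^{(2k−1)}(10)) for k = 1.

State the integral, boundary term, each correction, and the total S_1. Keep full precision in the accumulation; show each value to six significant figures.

S_1 ≈ 61.8564

The integral term ∫_10^30 ln(x) dx = 59.0101.
½[f(10) + f(30)] = ½[2.30259 + 3.40120] = 2.85189.
Running total after boundary: 61.8620.
Order-1 term: 1/12 · (0.0333333 − 0.100000) = -0.00555556.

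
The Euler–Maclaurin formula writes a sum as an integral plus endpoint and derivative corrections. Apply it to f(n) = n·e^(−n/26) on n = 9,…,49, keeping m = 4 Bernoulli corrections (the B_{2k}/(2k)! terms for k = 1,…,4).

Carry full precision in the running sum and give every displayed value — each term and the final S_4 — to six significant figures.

The integral term ∫_9^49 x·e^(−x/26) dx = 347.557.
½[f(9) + f(49)] = ½[6.36663 + 7.44249] = 6.90456.
So far: 354.461.
k=1: B_{2}/(2)! × [f^{(1)}(49) − f^{(1)}(9)] = 1/12 × (-0.134362 − 0.462533) = -0.0497413.
After k=1: 354.412.
k=2: B_{4}/(4)! × [f^{(3)}(49) − f^{(3)}(9)] = −1/720 × (0.000250611 − 0.00277713) = 3.50906e-06.
After k=2: 354.412.
k=3: B_{6}/(6)! × [f^{(5)}(49) − f^{(5)}(9)] = 1/30240 × (1.03548e-06 − 7.20420e-06) = -2.03992e-10.
After k=3: 354.412.
k=4: B_{8}/(8)! × [f^{(7)}(49) − f^{(7)}(9)] = −1/1209600 × (2.51513e-09 − 1.52370e-08) = 1.05174e-14.

S_4 ≈ 354.412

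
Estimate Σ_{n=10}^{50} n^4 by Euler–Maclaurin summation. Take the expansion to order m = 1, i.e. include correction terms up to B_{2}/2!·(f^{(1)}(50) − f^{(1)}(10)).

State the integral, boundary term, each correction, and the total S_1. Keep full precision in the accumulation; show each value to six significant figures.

S_1 ≈ 6.56513e+07

Integral: ∫_10^50 x^4 dx = 6.24800e+07.
Endpoint term: (f(10) + f(50))/2 = (10000.0 + 6.25000e+06)/2 = 3.13000e+06.
Integral + boundary = 6.56100e+07.
Order-1 term: 1/12 · (500000 − 4000.00) = 41333.3.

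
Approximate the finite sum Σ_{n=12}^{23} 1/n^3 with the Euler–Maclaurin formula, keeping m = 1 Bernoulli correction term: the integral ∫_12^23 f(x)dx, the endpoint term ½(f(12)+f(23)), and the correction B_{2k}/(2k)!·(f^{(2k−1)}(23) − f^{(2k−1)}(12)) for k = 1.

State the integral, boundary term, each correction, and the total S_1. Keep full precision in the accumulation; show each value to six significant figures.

S_1 ≈ 0.00286865

The integral term ∫_12^23 1/x^3 dx = 0.00252704.
Endpoint term: (f(12) + f(23))/2 = (0.000578704 + 8.21895e-05)/2 = 0.000330447.
Integral + boundary = 0.00285749.
Correction k=1: B_{2}/2! · (f^{(1)}(23) − f^{(1)}(12)) = 1/12 · (-1.07204e-05 − (-0.000144676)) = 1.11630e-05.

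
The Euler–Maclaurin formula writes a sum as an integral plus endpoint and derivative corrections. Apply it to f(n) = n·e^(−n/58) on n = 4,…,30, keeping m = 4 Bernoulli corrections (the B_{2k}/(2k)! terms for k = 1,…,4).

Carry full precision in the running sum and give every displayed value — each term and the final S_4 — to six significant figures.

Integral: ∫_4^30 x·e^(−x/58) dx = 313.543.
Endpoint term: (f(4) + f(30))/2 = (3.73344 + 17.8849)/2 = 10.8092.
Integral + boundary = 324.352.
k=1: B_{2}/(2)! × [f^{(1)}(30) − f^{(1)}(4)] = 1/12 × (0.287803 − 0.868989) = -0.0484322.
Running total after k=1: 324.304.
k=2: B_{4}/(4)! × [f^{(3)}(30) − f^{(3)}(4)] = −1/720 × (0.000439991 − 0.000813230) = 5.18389e-07.
Running total after k=2: 324.304.
k=3: B_{6}/(6)! × [f^{(5)}(30) − f^{(5)}(4)] = 1/30240 × (2.36156e-07 − 4.06701e-07) = -5.63971e-12.
Running total after k=3: 324.304.
k=4: B_{8}/(8)! × [f^{(7)}(30) − f^{(7)}(4)] = −1/1209600 × (1.01521e-10 − 1.69933e-10) = 5.65577e-17.

S_4 ≈ 324.304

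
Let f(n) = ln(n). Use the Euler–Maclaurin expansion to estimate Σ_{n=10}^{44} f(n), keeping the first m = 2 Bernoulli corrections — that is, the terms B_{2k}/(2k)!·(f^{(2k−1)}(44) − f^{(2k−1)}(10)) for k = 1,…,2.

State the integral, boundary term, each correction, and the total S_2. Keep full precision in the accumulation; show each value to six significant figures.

S_2 ≈ 112.515

Integral: ∫_10^44 ln(x) dx = 109.478.
Boundary: ½(f(10) + f(44)) = ½(2.30259 + 3.78419) = 3.04339.
Integral + boundary = 112.522.
Correction k=1: B_{2}/2! · (f^{(1)}(44) − f^{(1)}(10)) = 1/12 · (0.0227273 − 0.100000) = -0.00643939.
Running total after k=1: 112.515.
Correction k=2: B_{4}/4! · (f^{(3)}(44) − f^{(3)}(10)) = −1/720 · (2.34786e-05 − 0.00200000) = 2.74517e-06.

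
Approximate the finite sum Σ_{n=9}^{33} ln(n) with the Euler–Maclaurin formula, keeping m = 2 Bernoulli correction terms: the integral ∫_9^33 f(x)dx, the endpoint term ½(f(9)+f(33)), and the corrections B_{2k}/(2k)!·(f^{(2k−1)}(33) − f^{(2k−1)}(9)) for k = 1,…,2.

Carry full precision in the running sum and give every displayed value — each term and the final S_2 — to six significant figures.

Integral: ∫_9^33 ln(x) dx = 71.6097.
Endpoint term: (f(9) + f(33))/2 = (2.19722 + 3.49651)/2 = 2.84687.
So far: 74.4566.
Correction k=1: B_{2}/2! · (f^{(1)}(33) − f^{(1)}(9)) = 1/12 · (0.0303030 − 0.111111) = -0.00673401.
Partial sum through k=1: 74.4499.
Correction k=2: B_{4}/4! · (f^{(3)}(33) − f^{(3)}(9)) = −1/720 · (5.56529e-05 − 0.00274348) = 3.73310e-06.

S_2 ≈ 74.4499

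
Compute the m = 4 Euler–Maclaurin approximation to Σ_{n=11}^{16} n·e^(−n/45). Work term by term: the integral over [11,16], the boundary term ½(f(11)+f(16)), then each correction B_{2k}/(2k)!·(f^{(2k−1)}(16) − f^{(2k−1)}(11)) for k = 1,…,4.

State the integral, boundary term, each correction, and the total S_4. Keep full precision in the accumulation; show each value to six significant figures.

The integral term ∫_11^16 x·e^(−x/45) dx = 49.8594.
Endpoint term: (f(11) + f(16))/2 = (8.61453 + 11.2125)/2 = 9.91354.
So far: 59.7730.
Correction k=1: B_{2}/2! · (f^{(1)}(16) − f^{(1)}(11)) = 1/12 · (0.451616 − 0.591705) = -0.0116741.
Partial sum through k=1: 59.7613.
Correction k=2: B_{4}/4! · (f^{(3)}(16) − f^{(3)}(11)) = −1/720 · (0.000915153 − 0.00106567) = 2.09053e-07.
Partial sum through k=2: 59.7613.
Correction k=3: B_{6}/6! · (f^{(5)}(16) − f^{(5)}(11)) = 1/30240 · (7.93721e-07 − 9.08218e-07) = -3.78629e-12.
Partial sum through k=3: 59.7613.
Correction k=4: B_{8}/8! · (f^{(7)}(16) − f^{(7)}(11)) = −1/1209600 · (5.60748e-10 − 6.37126e-10) = 6.31429e-17.

S_4 ≈ 59.7613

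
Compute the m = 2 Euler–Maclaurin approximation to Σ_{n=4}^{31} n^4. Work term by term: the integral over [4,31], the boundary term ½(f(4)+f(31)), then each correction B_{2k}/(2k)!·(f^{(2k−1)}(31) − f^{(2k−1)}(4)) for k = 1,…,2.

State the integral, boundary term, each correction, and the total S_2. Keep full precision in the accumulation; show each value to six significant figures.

S_2 ≈ 6.19742e+06

∫_4^31 x^4 dx evaluates to 5.72563e+06.
½[f(4) + f(31)] = ½[256.000 + 923521] = 461888.
So far: 6.18751e+06.
k=1: B_{2}/(2)! × [f^{(1)}(31) − f^{(1)}(4)] = 1/12 × (119164 − 256.000) = 9909.00.
Partial sum through k=1: 6.19742e+06.
k=2: B_{4}/(4)! × [f^{(3)}(31) − f^{(3)}(4)] = −1/720 × (744.000 − 96.0000) = -0.900000.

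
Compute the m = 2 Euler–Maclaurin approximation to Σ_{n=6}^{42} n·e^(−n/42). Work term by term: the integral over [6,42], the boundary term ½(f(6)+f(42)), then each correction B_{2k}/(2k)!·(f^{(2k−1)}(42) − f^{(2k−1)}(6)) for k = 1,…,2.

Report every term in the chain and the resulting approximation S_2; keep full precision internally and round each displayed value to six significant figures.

∫_6^42 x·e^(−x/42) dx evaluates to 449.747.
Endpoint term: (f(6) + f(42))/2 = (5.20127 + 15.4509)/2 = 10.3261.
So far: 460.073.
Correction k=1: B_{2}/2! · (f^{(1)}(42) − f^{(1)}(6)) = 1/12 · (0.00000 − 0.743038) = -0.0619198.
After k=1: 460.011.
Correction k=2: B_{4}/4! · (f^{(3)}(42) − f^{(3)}(6)) = −1/720 · (0.000417097 − 0.00140408) = 1.37081e-06.

S_2 ≈ 460.011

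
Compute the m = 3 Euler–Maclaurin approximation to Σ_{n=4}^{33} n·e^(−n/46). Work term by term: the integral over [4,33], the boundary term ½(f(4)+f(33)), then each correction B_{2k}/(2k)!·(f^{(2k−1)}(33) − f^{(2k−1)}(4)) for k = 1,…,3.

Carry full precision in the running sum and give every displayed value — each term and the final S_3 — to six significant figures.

The integral term ∫_4^33 x·e^(−x/46) dx = 334.971.
Boundary: ½(f(4) + f(33)) = ½(3.66687 + 16.1048) = 9.88582.
Running total after boundary: 344.857.
k=1: B_{2}/(2)! × [f^{(1)}(33) − f^{(1)}(4)] = 1/12 × (0.137920 − 0.837002) = -0.0582569.
Running total after k=1: 344.798.
k=2: B_{4}/(4)! × [f^{(3)}(33) − f^{(3)}(4)] = −1/720 × (0.000526450 − 0.00126202) = 1.02163e-06.
Running total after k=2: 344.798.
k=3: B_{6}/(6)! × [f^{(5)}(33) − f^{(5)}(4)] = 1/30240 × (4.66786e-07 − 1.00590e-06) = -1.78278e-11.

S_3 ≈ 344.798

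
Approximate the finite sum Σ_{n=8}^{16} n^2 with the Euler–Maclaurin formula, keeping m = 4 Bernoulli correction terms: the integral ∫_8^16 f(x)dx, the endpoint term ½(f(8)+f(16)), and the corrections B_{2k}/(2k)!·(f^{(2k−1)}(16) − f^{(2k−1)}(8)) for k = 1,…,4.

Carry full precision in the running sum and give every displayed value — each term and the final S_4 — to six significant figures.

∫_8^16 x^2 dx evaluates to 1194.67.
½[f(8) + f(16)] = ½[64.0000 + 256.000] = 160.000.
Running total after boundary: 1354.67.
Correction k=1: B_{2}/2! · (f^{(1)}(16) − f^{(1)}(8)) = 1/12 · (32.0000 − 16.0000) = 1.33333.
Partial sum through k=1: 1356.00.
Correction k=2: B_{4}/4! · (f^{(3)}(16) − f^{(3)}(8)) = −1/720 · (0.00000 − 0.00000) = 0.00000.
Partial sum through k=2: 1356.00.
Correction k=3: B_{6}/6! · (f^{(5)}(16) − f^{(5)}(8)) = 1/30240 · (0.00000 − 0.00000) = 0.00000.
Partial sum through k=3: 1356.00.
Correction k=4: B_{8}/8! · (f^{(7)}(16) − f^{(7)}(8)) = −1/1209600 · (0.00000 − 0.00000) = 0.00000.

S_4 ≈ 1356.00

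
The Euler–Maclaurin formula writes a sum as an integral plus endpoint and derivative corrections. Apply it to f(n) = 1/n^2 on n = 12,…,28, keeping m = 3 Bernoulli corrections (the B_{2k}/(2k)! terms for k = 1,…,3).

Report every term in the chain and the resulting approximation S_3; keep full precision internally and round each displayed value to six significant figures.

∫_12^28 1/x^2 dx evaluates to 0.0476190.
Boundary: ½(f(12) + f(28)) = ½(0.00694444 + 0.00127551) = 0.00410998.
So far: 0.0517290.
k=1: B_{2}/(2)! × [f^{(1)}(28) − f^{(1)}(12)] = 1/12 × (-9.11079e-05 − (-0.00115741)) = 8.88583e-05.
After k=1: 0.0518179.
k=2: B_{4}/(4)! × [f^{(3)}(28) − f^{(3)}(12)] = −1/720 × (-1.39451e-06 − (-9.64506e-05)) = -1.32022e-07.
After k=2: 0.0518178.
k=3: B_{6}/(6)! × [f^{(5)}(28) − f^{(5)}(12)] = 1/30240 × (-5.33613e-08 − (-2.00939e-05)) = 6.62716e-10.

S_3 ≈ 0.0518178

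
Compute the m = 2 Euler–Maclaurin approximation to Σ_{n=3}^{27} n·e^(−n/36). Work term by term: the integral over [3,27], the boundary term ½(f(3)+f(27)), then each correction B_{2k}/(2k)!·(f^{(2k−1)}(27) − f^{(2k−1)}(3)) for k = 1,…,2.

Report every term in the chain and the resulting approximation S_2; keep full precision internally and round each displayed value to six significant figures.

S_2 ≈ 228.112

Integral: ∫_3^27 x·e^(−x/36) dx = 220.415.
Endpoint term: (f(3) + f(27))/2 = (2.76013 + 12.7539)/2 = 7.75702.
Integral + boundary = 228.172.
k=1: B_{2}/(2)! × [f^{(1)}(27) − f^{(1)}(3)] = 1/12 × (0.118092 − 0.843374) = -0.0604402.
Partial sum through k=1: 228.112.
k=2: B_{4}/(4)! × [f^{(3)}(27) − f^{(3)}(3)] = −1/720 × (0.000820081 − 0.00207057) = 1.73679e-06.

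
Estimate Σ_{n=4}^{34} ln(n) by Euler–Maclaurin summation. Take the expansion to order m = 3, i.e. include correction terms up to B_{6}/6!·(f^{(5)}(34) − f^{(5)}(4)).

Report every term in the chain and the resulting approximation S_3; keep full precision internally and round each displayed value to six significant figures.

S_3 ≈ 86.7891

The integral term ∫_4^34 ln(x) dx = 84.3511.
Endpoint term: (f(4) + f(34))/2 = (1.38629 + 3.52636)/2 = 2.45633.
Integral + boundary = 86.8074.
Correction k=1: B_{2}/2! · (f^{(1)}(34) − f^{(1)}(4)) = 1/12 · (0.0294118 − 0.250000) = -0.0183824.
Running total after k=1: 86.7890.
Correction k=2: B_{4}/4! · (f^{(3)}(34) − f^{(3)}(4)) = −1/720 · (5.08854e-05 − 0.0312500) = 4.33321e-05.
Running total after k=2: 86.7891.
Correction k=3: B_{6}/6! · (f^{(5)}(34) − f^{(5)}(4)) = 1/30240 · (5.28222e-07 − 0.0234375) = -7.75032e-07.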